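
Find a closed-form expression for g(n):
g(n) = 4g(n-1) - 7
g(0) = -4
First-order linear non-homogeneous.
Homogeneous solution: g_h(n) = A·(4)^n.
Try constant particular solution g_p = K: K = 4K - 7 ⇒ K = \frac{7}{3}.
General: g(n) = A·(4)^n + \frac{7}{3}.
Apply g(0) = -4: A + \frac{7}{3} = -4 ⇒ A = - \frac{19}{3}.
So g(n) = \frac{7}{3} - \frac{19 \cdot 4^{n}}{3}.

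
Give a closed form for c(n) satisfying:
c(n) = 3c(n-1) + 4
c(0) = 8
First-order linear non-homogeneous.
Homogeneous solution: c_h(n) = A·(3)^n.
Try constant particular solution c_p = K: K = 3K + 4 ⇒ K = -2.
General: c(n) = A·(3)^n - 2.
Apply c(0) = 8: A - 2 = 8 ⇒ A = 10.
So c(n) = 10 \cdot 3^{n} - 2.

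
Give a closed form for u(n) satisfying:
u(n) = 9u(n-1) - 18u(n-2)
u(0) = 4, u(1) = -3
Characteristic equation: x² - 9x + 18 = 0, which factors as (x - (6))(x - (3)) = 0.
Roots r₁ = 6, r₂ = 3 (distinct).
General solution: u(n) = A·(6)^n + B·(3)^n.
From u(0) = 4: A + B = 4.
From u(1) = -3: 6A + 3B = -3.
Solving: A = -5, B = 9.
So u(n) = 9 \cdot 3^{n} - 5 \cdot 6^{n}.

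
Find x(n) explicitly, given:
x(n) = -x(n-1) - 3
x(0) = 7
First-order linear non-homogeneous.
Homogeneous solution: x_h(n) = A·(-1)^n.
Try constant particular solution x_p = K: K = -K - 3 ⇒ K = - \frac{3}{2}.
General: x(n) = A·(-1)^n - \frac{3}{2}.
Apply x(0) = 7: A - \frac{3}{2} = 7 ⇒ A = \frac{17}{2}.
So x(n) = \frac{17 \left(-1\right)^{n}}{2} - \frac{3}{2}.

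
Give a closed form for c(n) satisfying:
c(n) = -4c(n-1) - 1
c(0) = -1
First-order linear non-homogeneous.
Homogeneous solution: c_h(n) = A·(-4)^n.
Try constant particular solution c_p = K: K = -4K - 1 ⇒ K = - \frac{1}{5}.
General: c(n) = A·(-4)^n - \frac{1}{5}.
Apply c(0) = -1: A - \frac{1}{5} = -1 ⇒ A = - \frac{4}{5}.
So c(n) = - \frac{4 \left(-4\right)^{n}}{5} - \frac{1}{5}.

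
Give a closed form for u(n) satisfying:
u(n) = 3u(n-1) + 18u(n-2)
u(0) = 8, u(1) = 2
Characteristic equation: x² - 3x - 18 = 0, which factors as (x - (6))(x - (-3)) = 0.
Roots r₁ = 6, r₂ = -3 (distinct).
General solution: u(n) = A·(6)^n + B·(-3)^n.
From u(0) = 8: A + B = 8.
From u(1) = 2: 6A - 3B = 2.
Solving: A = \frac{26}{9}, B = \frac{46}{9}.
So u(n) = \frac{46 \left(-3\right)^{n}}{9} + \frac{26 \cdot 6^{n}}{9}.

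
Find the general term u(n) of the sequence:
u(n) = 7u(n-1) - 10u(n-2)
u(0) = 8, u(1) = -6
Characteristic equation: x² - 7x + 10 = 0, which factors as (x - (2))(x - (5)) = 0.
Roots r₁ = 2, r₂ = 5 (distinct).
General solution: u(n) = A·(2)^n + B·(5)^n.
From u(0) = 8: A + B = 8.
From u(1) = -6: 2A + 5B = -6.
Solving: A = \frac{46}{3}, B = - \frac{22}{3}.
So u(n) = \frac{46 \cdot 2^{n}}{3} - \frac{22 \cdot 5^{n}}{3}.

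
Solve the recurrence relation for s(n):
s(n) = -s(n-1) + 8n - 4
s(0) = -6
First-order linear with linear forcing.
Homogeneous solution: s_h(n) = A·(-1)^n.
Try particular s_p(n) = pn + q. Substituting:
  pn + q = -(p(n-1) + q) + 8n - 4.
Matching the n-coefficient: p = -p + 8 ⇒ p = 4.
Matching constants: q = p - q - 4 ⇒ q = 0.
General: s(n) = A·(-1)^n + 4 n + 0.
Apply s(0) = -6: A + 0 = -6 ⇒ A = -6.
So s(n) = - 6 \left(-1\right)^{n} + 4 n.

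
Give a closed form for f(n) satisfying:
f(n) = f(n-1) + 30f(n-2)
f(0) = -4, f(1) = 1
Characteristic equation: x² - x - 30 = 0, which factors as (x - (6))(x - (-5)) = 0.
Roots r₁ = 6, r₂ = -5 (distinct).
General solution: f(n) = A·(6)^n + B·(-5)^n.
From f(0) = -4: A + B = -4.
From f(1) = 1: 6A - 5B = 1.
Solving: A = - \frac{19}{11}, B = - \frac{25}{11}.
So f(n) = - \frac{25 \left(-5\right)^{n}}{11} - \frac{19 \cdot 6^{n}}{11}.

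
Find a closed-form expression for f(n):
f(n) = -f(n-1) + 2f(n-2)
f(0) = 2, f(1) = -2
Characteristic equation: x² + x - 2 = 0, which factors as (x - (-2))(x - (1)) = 0.
Roots r₁ = -2, r₂ = 1 (distinct).
General solution: f(n) = A·(-2)^n + B·(1)^n.
From f(0) = 2: A + B = 2.
From f(1) = -2: -2A + B = -2.
Solving: A = \frac{4}{3}, B = \frac{2}{3}.
So f(n) = \frac{4 \left(-2\right)^{n}}{3} + \frac{2}{3}.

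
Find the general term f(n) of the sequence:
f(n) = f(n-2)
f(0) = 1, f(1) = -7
Characteristic equation: x² - 1 = 0, which factors as (x - (-1))(x - (1)) = 0.
Roots r₁ = -1, r₂ = 1 (distinct).
General solution: f(n) = A·(-1)^n + B·(1)^n.
From f(0) = 1: A + B = 1.
From f(1) = -7: -A + B = -7.
Solving: A = 4, B = -3.
So f(n) = 4 \left(-1\right)^{n} - 3.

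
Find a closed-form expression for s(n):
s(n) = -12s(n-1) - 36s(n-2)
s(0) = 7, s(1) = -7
Characteristic equation: x² + 12x + 36 = 0, which is (x - (-6))².
Repeated root r = -6.
General solution: s(n) = (A + Bn)·(-6)^n.
From s(0) = 7: A = 7.
From s(1) = -7: (A + B)·(-6) = -7 ⇒ B = - \frac{35}{6}.
So s(n) = \left(7 - \frac{35 n}{6}\right) \cdot (-6)^n.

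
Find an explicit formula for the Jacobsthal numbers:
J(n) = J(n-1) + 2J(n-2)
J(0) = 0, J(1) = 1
This is the Jacobsthal sequence.
Characteristic equation: x² - x - 2 = 0; roots r₁ = 2, r₂ = -1.
General: J(n) = A·r₁^n + B·r₂^n. Solving with J(0)=0, J(1)=1 gives A = \frac{1}{3}, B = - \frac{1}{3}.
So J(n) = - \frac{\left(-1\right)^{n}}{3} + \frac{2^{n}}{3}.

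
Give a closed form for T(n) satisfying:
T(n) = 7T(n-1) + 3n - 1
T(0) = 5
First-order linear with linear forcing.
Homogeneous solution: T_h(n) = A·(7)^n.
Try particular T_p(n) = pn + q. Substituting:
  pn + q = 7(p(n-1) + q) + 3n - 1.
Matching the n-coefficient: p = 7p + 3 ⇒ p = - \frac{1}{2}.
Matching constants: q = -7p + 7q - 1 ⇒ q = - \frac{5}{12}.
General: T(n) = A·(7)^n - \frac{n}{2} - \frac{5}{12}.
Apply T(0) = 5: A - \frac{5}{12} = 5 ⇒ A = \frac{65}{12}.
So T(n) = \frac{65 \cdot 7^{n}}{12} - \frac{n}{2} - \frac{5}{12}.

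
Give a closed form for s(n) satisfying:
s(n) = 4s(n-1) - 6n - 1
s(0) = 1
First-order linear with linear forcing.
Homogeneous solution: s_h(n) = A·(4)^n.
Try particular s_p(n) = pn + q. Substituting:
  pn + q = 4(p(n-1) + q) - 6n - 1.
Matching the n-coefficient: p = 4p - 6 ⇒ p = 2.
Matching constants: q = -4p + 4q - 1 ⇒ q = 3.
General: s(n) = A·(4)^n + 2 n + 3.
Apply s(0) = 1: A + 3 = 1 ⇒ A = -2.
So s(n) = - 2 \cdot 4^{n} + 2 n + 3.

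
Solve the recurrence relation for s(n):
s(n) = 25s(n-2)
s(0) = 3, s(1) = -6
Characteristic equation: x² - 25 = 0, which factors as (x - (5))(x - (-5)) = 0.
Roots r₁ = 5, r₂ = -5 (distinct).
General solution: s(n) = A·(5)^n + B·(-5)^n.
From s(0) = 3: A + B = 3.
From s(1) = -6: 5A - 5B = -6.
Solving: A = \frac{9}{10}, B = \frac{21}{10}.
So s(n) = \frac{21 \left(-5\right)^{n}}{10} + \frac{9 \cdot 5^{n}}{10}.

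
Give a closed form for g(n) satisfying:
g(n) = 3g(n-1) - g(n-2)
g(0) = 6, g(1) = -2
Characteristic equation: x² - 3x + 1 = 0.
Discriminant Δ = (3)² + 4·(-1) = 5.
Roots r₁,₂ = (3 ± √5)/2, so r₁ = \frac{\sqrt{5}}{2} + \frac{3}{2}, r₂ = \frac{3}{2} - \frac{\sqrt{5}}{2}.
General solution: g(n) = A·r₁^n + B·r₂^n.
From the initial conditions, A + B = 6 and r₁A + r₂B = -2.
Since r₁ - r₂ = √5: A = (-2 - (6)r₂)/√5 = 3 - \frac{11 \sqrt{5}}{5}, and B = 6 - A = 3 + \frac{11 \sqrt{5}}{5}.
So g(n) = \left(3 - \frac{11 \sqrt{5}}{5}\right)\left(\frac{\sqrt{5}}{2} + \frac{3}{2}\right)^n + \left(3 + \frac{11 \sqrt{5}}{5}\right)\left(\frac{3}{2} - \frac{\sqrt{5}}{2}\right)^n.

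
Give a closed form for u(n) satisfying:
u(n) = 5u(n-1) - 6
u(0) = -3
First-order linear non-homogeneous.
Homogeneous solution: u_h(n) = A·(5)^n.
Try constant particular solution u_p = K: K = 5K - 6 ⇒ K = \frac{3}{2}.
General: u(n) = A·(5)^n + \frac{3}{2}.
Apply u(0) = -3: A + \frac{3}{2} = -3 ⇒ A = - \frac{9}{2}.
So u(n) = \frac{3}{2} - \frac{9 \cdot 5^{n}}{2}.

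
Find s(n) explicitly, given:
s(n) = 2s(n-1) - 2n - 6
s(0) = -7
First-order linear with linear forcing.
Homogeneous solution: s_h(n) = A·(2)^n.
Try particular s_p(n) = pn + q. Substituting:
  pn + q = 2(p(n-1) + q) - 2n - 6.
Matching the n-coefficient: p = 2p - 2 ⇒ p = 2.
Matching constants: q = -2p + 2q - 6 ⇒ q = 10.
General: s(n) = A·(2)^n + 2 n + 10.
Apply s(0) = -7: A + 10 = -7 ⇒ A = -17.
So s(n) = - 17 \cdot 2^{n} + 2 n + 10.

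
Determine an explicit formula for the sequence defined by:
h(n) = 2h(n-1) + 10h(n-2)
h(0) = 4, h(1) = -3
Characteristic equation: x² - 2x - 10 = 0.
Discriminant Δ = (2)² + 4·(10) = 44.
Roots r₁,₂ = (2 ± √44)/2, so r₁ = 1 + \sqrt{11}, r₂ = 1 - \sqrt{11}.
General solution: h(n) = A·r₁^n + B·r₂^n.
From the initial conditions, A + B = 4 and r₁A + r₂B = -3.
Since r₁ - r₂ = √44: A = (-3 - (4)r₂)/√44 = 2 - \frac{7 \sqrt{11}}{22}, and B = 4 - A = \frac{7 \sqrt{11}}{22} + 2.
So h(n) = \left(2 - \frac{7 \sqrt{11}}{22}\right)\left(1 + \sqrt{11}\right)^n + \left(\frac{7 \sqrt{11}}{22} + 2\right)\left(1 - \sqrt{11}\right)^n.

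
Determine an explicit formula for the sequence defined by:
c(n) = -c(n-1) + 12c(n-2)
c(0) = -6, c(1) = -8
Characteristic equation: x² + x - 12 = 0, which factors as (x - (3))(x - (-4)) = 0.
Roots r₁ = 3, r₂ = -4 (distinct).
General solution: c(n) = A·(3)^n + B·(-4)^n.
From c(0) = -6: A + B = -6.
From c(1) = -8: 3A - 4B = -8.
Solving: A = - \frac{32}{7}, B = - \frac{10}{7}.
So c(n) = - \frac{10 \left(-4\right)^{n}}{7} - \frac{32 \cdot 3^{n}}{7}.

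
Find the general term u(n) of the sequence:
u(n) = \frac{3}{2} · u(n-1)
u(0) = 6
Pure geometric recurrence with ratio \frac{3}{2}.
By induction u(n) = u(0) · (\frac{3}{2})^n = 6 \left(\frac{3}{2}\right)^{n}.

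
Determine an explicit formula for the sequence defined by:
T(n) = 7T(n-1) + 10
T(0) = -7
First-order linear non-homogeneous.
Homogeneous solution: T_h(n) = A·(7)^n.
Try constant particular solution T_p = K: K = 7K + 10 ⇒ K = - \frac{5}{3}.
General: T(n) = A·(7)^n - \frac{5}{3}.
Apply T(0) = -7: A - \frac{5}{3} = -7 ⇒ A = - \frac{16}{3}.
So T(n) = - \frac{16 \cdot 7^{n}}{3} - \frac{5}{3}.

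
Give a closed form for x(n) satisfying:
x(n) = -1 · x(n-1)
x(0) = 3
Pure geometric recurrence with ratio -1.
By induction x(n) = x(0) · (-1)^n = 3 \left(-1\right)^{n}.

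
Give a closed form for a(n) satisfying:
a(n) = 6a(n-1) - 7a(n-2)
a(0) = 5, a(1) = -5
Characteristic equation: x² - 6x + 7 = 0.
Discriminant Δ = (6)² + 4·(-7) = 8.
Roots r₁,₂ = (6 ± √8)/2, so r₁ = \sqrt{2} + 3, r₂ = 3 - \sqrt{2}.
General solution: a(n) = A·r₁^n + B·r₂^n.
From the initial conditions, A + B = 5 and r₁A + r₂B = -5.
Since r₁ - r₂ = √8: A = (-5 - (5)r₂)/√8 = \frac{5}{2} - 5 \sqrt{2}, and B = 5 - A = \frac{5}{2} + 5 \sqrt{2}.
So a(n) = \left(\frac{5}{2} - 5 \sqrt{2}\right)\left(\sqrt{2} + 3\right)^n + \left(\frac{5}{2} + 5 \sqrt{2}\right)\left(3 - \sqrt{2}\right)^n.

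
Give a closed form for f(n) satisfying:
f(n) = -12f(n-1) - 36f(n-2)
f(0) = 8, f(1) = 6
Characteristic equation: x² + 12x + 36 = 0, which is (x - (-6))².
Repeated root r = -6.
General solution: f(n) = (A + Bn)·(-6)^n.
From f(0) = 8: A = 8.
From f(1) = 6: (A + B)·(-6) = 6 ⇒ B = -9.
So f(n) = \left(8 - 9 n\right) \cdot (-6)^n.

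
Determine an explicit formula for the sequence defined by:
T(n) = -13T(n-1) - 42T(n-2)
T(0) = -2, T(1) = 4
Characteristic equation: x² + 13x + 42 = 0, which factors as (x - (-7))(x - (-6)) = 0.
Roots r₁ = -7, r₂ = -6 (distinct).
General solution: T(n) = A·(-7)^n + B·(-6)^n.
From T(0) = -2: A + B = -2.
From T(1) = 4: -7A - 6B = 4.
Solving: A = 8, B = -10.
So T(n) = - 10 \left(-6\right)^{n} + 8 \left(-7\right)^{n}.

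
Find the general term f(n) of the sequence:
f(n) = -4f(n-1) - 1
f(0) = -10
First-order linear non-homogeneous.
Homogeneous solution: f_h(n) = A·(-4)^n.
Try constant particular solution f_p = K: K = -4K - 1 ⇒ K = - \frac{1}{5}.
General: f(n) = A·(-4)^n - \frac{1}{5}.
Apply f(0) = -10: A - \frac{1}{5} = -10 ⇒ A = - \frac{49}{5}.
So f(n) = - \frac{49 \left(-4\right)^{n}}{5} - \frac{1}{5}.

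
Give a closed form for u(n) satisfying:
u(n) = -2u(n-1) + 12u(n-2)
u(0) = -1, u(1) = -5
Characteristic equation: x² + 2x - 12 = 0.
Discriminant Δ = (-2)² + 4·(12) = 52.
Roots r₁,₂ = (-2 ± √52)/2, so r₁ = -1 + \sqrt{13}, r₂ = - \sqrt{13} - 1.
General solution: u(n) = A·r₁^n + B·r₂^n.
From the initial conditions, A + B = -1 and r₁A + r₂B = -5.
Since r₁ - r₂ = √52: A = (-5 - (-1)r₂)/√52 = - \frac{3 \sqrt{13}}{13} - \frac{1}{2}, and B = -1 - A = - \frac{1}{2} + \frac{3 \sqrt{13}}{13}.
So u(n) = \left(- \frac{3 \sqrt{13}}{13} - \frac{1}{2}\right)\left(-1 + \sqrt{13}\right)^n + \left(- \frac{1}{2} + \frac{3 \sqrt{13}}{13}\right)\left(- \sqrt{13} - 1\right)^n.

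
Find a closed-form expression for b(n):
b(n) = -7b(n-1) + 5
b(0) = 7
First-order linear non-homogeneous.
Homogeneous solution: b_h(n) = A·(-7)^n.
Try constant particular solution b_p = K: K = -7K + 5 ⇒ K = \frac{5}{8}.
General: b(n) = A·(-7)^n + \frac{5}{8}.
Apply b(0) = 7: A + \frac{5}{8} = 7 ⇒ A = \frac{51}{8}.
So b(n) = \frac{51 \left(-7\right)^{n}}{8} + \frac{5}{8}.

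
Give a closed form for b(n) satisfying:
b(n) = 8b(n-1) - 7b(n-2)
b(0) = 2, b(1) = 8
Characteristic equation: x² - 8x + 7 = 0, which factors as (x - (1))(x - (7)) = 0.
Roots r₁ = 1, r₂ = 7 (distinct).
General solution: b(n) = A·(1)^n + B·(7)^n.
From b(0) = 2: A + B = 2.
From b(1) = 8: A + 7B = 8.
Solving: A = 1, B = 1.
So b(n) = 7^{n} + 1.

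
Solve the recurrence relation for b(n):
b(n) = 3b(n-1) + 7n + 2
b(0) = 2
First-order linear with linear forcing.
Homogeneous solution: b_h(n) = A·(3)^n.
Try particular b_p(n) = pn + q. Substituting:
  pn + q = 3(p(n-1) + q) + 7n + 2.
Matching the n-coefficient: p = 3p + 7 ⇒ p = - \frac{7}{2}.
Matching constants: q = -3p + 3q + 2 ⇒ q = - \frac{25}{4}.
General: b(n) = A·(3)^n - \frac{7 n}{2} - \frac{25}{4}.
Apply b(0) = 2: A - \frac{25}{4} = 2 ⇒ A = \frac{33}{4}.
So b(n) = \frac{33 \cdot 3^{n}}{4} - \frac{7 n}{2} - \frac{25}{4}.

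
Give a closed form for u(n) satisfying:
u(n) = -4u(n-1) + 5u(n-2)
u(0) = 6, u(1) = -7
Characteristic equation: x² + 4x - 5 = 0, which factors as (x - (-5))(x - (1)) = 0.
Roots r₁ = -5, r₂ = 1 (distinct).
General solution: u(n) = A·(-5)^n + B·(1)^n.
From u(0) = 6: A + B = 6.
From u(1) = -7: -5A + B = -7.
Solving: A = \frac{13}{6}, B = \frac{23}{6}.
So u(n) = \frac{13 \left(-5\right)^{n}}{6} + \frac{23}{6}.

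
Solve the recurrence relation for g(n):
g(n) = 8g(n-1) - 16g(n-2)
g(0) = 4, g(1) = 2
Characteristic equation: x² - 8x + 16 = 0, which is (x - (4))².
Repeated root r = 4.
General solution: g(n) = (A + Bn)·(4)^n.
From g(0) = 4: A = 4.
From g(1) = 2: (A + B)·(4) = 2 ⇒ B = - \frac{7}{2}.
So g(n) = \left(4 - \frac{7 n}{2}\right) \cdot (4)^n.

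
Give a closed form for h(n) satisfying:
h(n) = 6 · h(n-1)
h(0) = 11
Pure geometric recurrence with ratio 6.
By induction h(n) = h(0) · (6)^n = 11 \cdot 6^{n}.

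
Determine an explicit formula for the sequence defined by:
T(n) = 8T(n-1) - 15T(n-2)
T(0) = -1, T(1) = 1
Characteristic equation: x² - 8x + 15 = 0, which factors as (x - (5))(x - (3)) = 0.
Roots r₁ = 5, r₂ = 3 (distinct).
General solution: T(n) = A·(5)^n + B·(3)^n.
From T(0) = -1: A + B = -1.
From T(1) = 1: 5A + 3B = 1.
Solving: A = 2, B = -3.
So T(n) = - 3 \cdot 3^{n} + 2 \cdot 5^{n}.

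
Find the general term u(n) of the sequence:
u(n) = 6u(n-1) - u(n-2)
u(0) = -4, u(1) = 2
Characteristic equation: x² - 6x + 1 = 0.
Discriminant Δ = (6)² + 4·(-1) = 32.
Roots r₁,₂ = (6 ± √32)/2, so r₁ = 2 \sqrt{2} + 3, r₂ = 3 - 2 \sqrt{2}.
General solution: u(n) = A·r₁^n + B·r₂^n.
From the initial conditions, A + B = -4 and r₁A + r₂B = 2.
Since r₁ - r₂ = √32: A = (2 - (-4)r₂)/√32 = -2 + \frac{7 \sqrt{2}}{4}, and B = -4 - A = - \frac{7 \sqrt{2}}{4} - 2.
So u(n) = \left(-2 + \frac{7 \sqrt{2}}{4}\right)\left(2 \sqrt{2} + 3\right)^n + \left(- \frac{7 \sqrt{2}}{4} - 2\right)\left(3 - 2 \sqrt{2}\right)^n.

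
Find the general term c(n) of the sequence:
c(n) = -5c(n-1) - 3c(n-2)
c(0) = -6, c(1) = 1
Characteristic equation: x² + 5x + 3 = 0.
Discriminant Δ = (-5)² + 4·(-3) = 13.
Roots r₁,₂ = (-5 ± √13)/2, so r₁ = - \frac{5}{2} + \frac{\sqrt{13}}{2}, r₂ = - \frac{5}{2} - \frac{\sqrt{13}}{2}.
General solution: c(n) = A·r₁^n + B·r₂^n.
From the initial conditions, A + B = -6 and r₁A + r₂B = 1.
Since r₁ - r₂ = √13: A = (1 - (-6)r₂)/√13 = - \frac{14 \sqrt{13}}{13} - 3, and B = -6 - A = -3 + \frac{14 \sqrt{13}}{13}.
So c(n) = \left(- \frac{14 \sqrt{13}}{13} - 3\right)\left(- \frac{5}{2} + \frac{\sqrt{13}}{2}\right)^n + \left(-3 + \frac{14 \sqrt{13}}{13}\right)\left(- \frac{5}{2} - \frac{\sqrt{13}}{2}\right)^n.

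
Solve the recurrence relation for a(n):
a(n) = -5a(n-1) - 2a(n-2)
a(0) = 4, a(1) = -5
Characteristic equation: x² + 5x + 2 = 0.
Discriminant Δ = (-5)² + 4·(-2) = 17.
Roots r₁,₂ = (-5 ± √17)/2, so r₁ = - \frac{5}{2} + \frac{\sqrt{17}}{2}, r₂ = - \frac{5}{2} - \frac{\sqrt{17}}{2}.
General solution: a(n) = A·r₁^n + B·r₂^n.
From the initial conditions, A + B = 4 and r₁A + r₂B = -5.
Since r₁ - r₂ = √17: A = (-5 - (4)r₂)/√17 = \frac{5 \sqrt{17}}{17} + 2, and B = 4 - A = 2 - \frac{5 \sqrt{17}}{17}.
So a(n) = \left(\frac{5 \sqrt{17}}{17} + 2\right)\left(- \frac{5}{2} + \frac{\sqrt{17}}{2}\right)^n + \left(2 - \frac{5 \sqrt{17}}{17}\right)\left(- \frac{5}{2} - \frac{\sqrt{17}}{2}\right)^n.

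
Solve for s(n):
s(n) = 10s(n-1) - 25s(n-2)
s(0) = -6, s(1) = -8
Characteristic equation: x² - 10x + 25 = 0, which is (x - (5))².
Repeated root r = 5.
General solution: s(n) = (A + Bn)·(5)^n.
From s(0) = -6: A = -6.
From s(1) = -8: (A + B)·(5) = -8 ⇒ B = \frac{22}{5}.
So s(n) = \left(\frac{22 n}{5} - 6\right) \cdot (5)^n.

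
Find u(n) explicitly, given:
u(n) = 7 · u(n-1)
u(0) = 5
Pure geometric recurrence with ratio 7.
By induction u(n) = u(0) · (7)^n = 5 \cdot 7^{n}.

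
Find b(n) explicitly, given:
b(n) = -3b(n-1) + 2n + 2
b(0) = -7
First-order linear with linear forcing.
Homogeneous solution: b_h(n) = A·(-3)^n.
Try particular b_p(n) = pn + q. Substituting:
  pn + q = -3(p(n-1) + q) + 2n + 2.
Matching the n-coefficient: p = -3p + 2 ⇒ p = \frac{1}{2}.
Matching constants: q = 3p - 3q + 2 ⇒ q = \frac{7}{8}.
General: b(n) = A·(-3)^n + \frac{n}{2} + \frac{7}{8}.
Apply b(0) = -7: A + \frac{7}{8} = -7 ⇒ A = - \frac{63}{8}.
So b(n) = - \frac{63 \left(-3\right)^{n}}{8} + \frac{n}{2} + \frac{7}{8}.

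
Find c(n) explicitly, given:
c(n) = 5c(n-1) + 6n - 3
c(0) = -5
First-order linear with linear forcing.
Homogeneous solution: c_h(n) = A·(5)^n.
Try particular c_p(n) = pn + q. Substituting:
  pn + q = 5(p(n-1) + q) + 6n - 3.
Matching the n-coefficient: p = 5p + 6 ⇒ p = - \frac{3}{2}.
Matching constants: q = -5p + 5q - 3 ⇒ q = - \frac{9}{8}.
General: c(n) = A·(5)^n - \frac{3 n}{2} - \frac{9}{8}.
Apply c(0) = -5: A - \frac{9}{8} = -5 ⇒ A = - \frac{31}{8}.
So c(n) = - \frac{31 \cdot 5^{n}}{8} - \frac{3 n}{2} - \frac{9}{8}.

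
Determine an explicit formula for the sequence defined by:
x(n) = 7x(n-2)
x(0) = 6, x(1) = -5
Characteristic equation: x² - 7 = 0.
Discriminant Δ = (0)² + 4·(7) = 28.
Roots r₁,₂ = (0 ± √28)/2, so r₁ = \sqrt{7}, r₂ = - \sqrt{7}.
General solution: x(n) = A·r₁^n + B·r₂^n.
From the initial conditions, A + B = 6 and r₁A + r₂B = -5.
Since r₁ - r₂ = √28: A = (-5 - (6)r₂)/√28 = 3 - \frac{5 \sqrt{7}}{14}, and B = 6 - A = \frac{5 \sqrt{7}}{14} + 3.
So x(n) = \left(3 - \frac{5 \sqrt{7}}{14}\right)\left(\sqrt{7}\right)^n + \left(\frac{5 \sqrt{7}}{14} + 3\right)\left(- \sqrt{7}\right)^n.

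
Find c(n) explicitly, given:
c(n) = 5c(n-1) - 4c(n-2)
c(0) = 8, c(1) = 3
Characteristic equation: x² - 5x + 4 = 0, which factors as (x - (1))(x - (4)) = 0.
Roots r₁ = 1, r₂ = 4 (distinct).
General solution: c(n) = A·(1)^n + B·(4)^n.
From c(0) = 8: A + B = 8.
From c(1) = 3: A + 4B = 3.
Solving: A = \frac{29}{3}, B = - \frac{5}{3}.
So c(n) = \frac{29}{3} - \frac{5 \cdot 4^{n}}{3}.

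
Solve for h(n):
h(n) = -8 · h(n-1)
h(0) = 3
Pure geometric recurrence with ratio -8.
By induction h(n) = h(0) · (-8)^n = 3 \left(-8\right)^{n}.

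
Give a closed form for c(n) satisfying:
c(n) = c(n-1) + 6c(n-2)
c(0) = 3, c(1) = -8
Characteristic equation: x² - x - 6 = 0, which factors as (x - (3))(x - (-2)) = 0.
Roots r₁ = 3, r₂ = -2 (distinct).
General solution: c(n) = A·(3)^n + B·(-2)^n.
From c(0) = 3: A + B = 3.
From c(1) = -8: 3A - 2B = -8.
Solving: A = - \frac{2}{5}, B = \frac{17}{5}.
So c(n) = \frac{17 \left(-2\right)^{n}}{5} - \frac{2 \cdot 3^{n}}{5}.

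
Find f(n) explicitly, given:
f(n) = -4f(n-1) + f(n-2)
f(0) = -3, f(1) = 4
Characteristic equation: x² + 4x - 1 = 0.
Discriminant Δ = (-4)² + 4·(1) = 20.
Roots r₁,₂ = (-4 ± √20)/2, so r₁ = -2 + \sqrt{5}, r₂ = - \sqrt{5} - 2.
General solution: f(n) = A·r₁^n + B·r₂^n.
From the initial conditions, A + B = -3 and r₁A + r₂B = 4.
Since r₁ - r₂ = √20: A = (4 - (-3)r₂)/√20 = - \frac{3}{2} - \frac{\sqrt{5}}{5}, and B = -3 - A = - \frac{3}{2} + \frac{\sqrt{5}}{5}.
So f(n) = \left(- \frac{3}{2} - \frac{\sqrt{5}}{5}\right)\left(-2 + \sqrt{5}\right)^n + \left(- \frac{3}{2} + \frac{\sqrt{5}}{5}\right)\left(- \sqrt{5} - 2\right)^n.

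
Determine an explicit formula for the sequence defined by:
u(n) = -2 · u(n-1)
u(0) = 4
Pure geometric recurrence with ratio -2.
By induction u(n) = u(0) · (-2)^n = 4 \left(-2\right)^{n}.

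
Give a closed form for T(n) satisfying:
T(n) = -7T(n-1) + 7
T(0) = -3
First-order linear non-homogeneous.
Homogeneous solution: T_h(n) = A·(-7)^n.
Try constant particular solution T_p = K: K = -7K + 7 ⇒ K = \frac{7}{8}.
General: T(n) = A·(-7)^n + \frac{7}{8}.
Apply T(0) = -3: A + \frac{7}{8} = -3 ⇒ A = - \frac{31}{8}.
So T(n) = \frac{7}{8} - \frac{31 \left(-7\right)^{n}}{8}.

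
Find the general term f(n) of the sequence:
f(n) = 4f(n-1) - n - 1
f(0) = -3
First-order linear with linear forcing.
Homogeneous solution: f_h(n) = A·(4)^n.
Try particular f_p(n) = pn + q. Substituting:
  pn + q = 4(p(n-1) + q) - n - 1.
Matching the n-coefficient: p = 4p - 1 ⇒ p = \frac{1}{3}.
Matching constants: q = -4p + 4q - 1 ⇒ q = \frac{7}{9}.
General: f(n) = A·(4)^n + \frac{n}{3} + \frac{7}{9}.
Apply f(0) = -3: A + \frac{7}{9} = -3 ⇒ A = - \frac{34}{9}.
So f(n) = - \frac{34 \cdot 4^{n}}{9} + \frac{n}{3} + \frac{7}{9}.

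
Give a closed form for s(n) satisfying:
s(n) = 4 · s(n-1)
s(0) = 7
Pure geometric recurrence with ratio 4.
By induction s(n) = s(0) · (4)^n = 7 \cdot 4^{n}.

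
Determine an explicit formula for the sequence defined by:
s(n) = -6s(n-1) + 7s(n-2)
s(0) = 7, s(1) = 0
Characteristic equation: x² + 6x - 7 = 0, which factors as (x - (-7))(x - (1)) = 0.
Roots r₁ = -7, r₂ = 1 (distinct).
General solution: s(n) = A·(-7)^n + B·(1)^n.
From s(0) = 7: A + B = 7.
From s(1) = 0: -7A + B = 0.
Solving: A = \frac{7}{8}, B = \frac{49}{8}.
So s(n) = \frac{7 \left(-7\right)^{n}}{8} + \frac{49}{8}.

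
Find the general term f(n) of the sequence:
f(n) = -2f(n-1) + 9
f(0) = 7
First-order linear non-homogeneous.
Homogeneous solution: f_h(n) = A·(-2)^n.
Try constant particular solution f_p = K: K = -2K + 9 ⇒ K = 3.
General: f(n) = A·(-2)^n + 3.
Apply f(0) = 7: A + 3 = 7 ⇒ A = 4.
So f(n) = 4 \left(-2\right)^{n} + 3.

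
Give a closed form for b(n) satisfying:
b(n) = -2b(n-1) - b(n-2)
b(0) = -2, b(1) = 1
Characteristic equation: x² + 2x + 1 = 0, which is (x - (-1))².
Repeated root r = -1.
General solution: b(n) = (A + Bn)·(-1)^n.
From b(0) = -2: A = -2.
From b(1) = 1: (A + B)·(-1) = 1 ⇒ B = 1.
So b(n) = \left(n - 2\right) \cdot (-1)^n.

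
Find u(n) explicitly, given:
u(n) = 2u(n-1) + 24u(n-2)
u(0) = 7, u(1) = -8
Characteristic equation: x² - 2x - 24 = 0, which factors as (x - (-4))(x - (6)) = 0.
Roots r₁ = -4, r₂ = 6 (distinct).
General solution: u(n) = A·(-4)^n + B·(6)^n.
From u(0) = 7: A + B = 7.
From u(1) = -8: -4A + 6B = -8.
Solving: A = 5, B = 2.
So u(n) = 5 \left(-4\right)^{n} + 2 \cdot 6^{n}.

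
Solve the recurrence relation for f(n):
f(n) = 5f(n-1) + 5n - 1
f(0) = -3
First-order linear with linear forcing.
Homogeneous solution: f_h(n) = A·(5)^n.
Try particular f_p(n) = pn + q. Substituting:
  pn + q = 5(p(n-1) + q) + 5n - 1.
Matching the n-coefficient: p = 5p + 5 ⇒ p = - \frac{5}{4}.
Matching constants: q = -5p + 5q - 1 ⇒ q = - \frac{21}{16}.
General: f(n) = A·(5)^n - \frac{5 n}{4} - \frac{21}{16}.
Apply f(0) = -3: A - \frac{21}{16} = -3 ⇒ A = - \frac{27}{16}.
So f(n) = - \frac{27 \cdot 5^{n}}{16} - \frac{5 n}{4} - \frac{21}{16}.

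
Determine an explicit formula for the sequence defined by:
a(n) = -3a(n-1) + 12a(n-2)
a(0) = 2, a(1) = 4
Characteristic equation: x² + 3x - 12 = 0.
Discriminant Δ = (-3)² + 4·(12) = 57.
Roots r₁,₂ = (-3 ± √57)/2, so r₁ = - \frac{3}{2} + \frac{\sqrt{57}}{2}, r₂ = - \frac{\sqrt{57}}{2} - \frac{3}{2}.
General solution: a(n) = A·r₁^n + B·r₂^n.
From the initial conditions, A + B = 2 and r₁A + r₂B = 4.
Since r₁ - r₂ = √57: A = (4 - (2)r₂)/√57 = \frac{7 \sqrt{57}}{57} + 1, and B = 2 - A = 1 - \frac{7 \sqrt{57}}{57}.
So a(n) = \left(\frac{7 \sqrt{57}}{57} + 1\right)\left(- \frac{3}{2} + \frac{\sqrt{57}}{2}\right)^n + \left(1 - \frac{7 \sqrt{57}}{57}\right)\left(- \frac{\sqrt{57}}{2} - \frac{3}{2}\right)^n.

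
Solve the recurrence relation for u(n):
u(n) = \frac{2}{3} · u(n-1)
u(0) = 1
Pure geometric recurrence with ratio \frac{2}{3}.
By induction u(n) = u(0) · (\frac{2}{3})^n = \left(\frac{2}{3}\right)^{n}.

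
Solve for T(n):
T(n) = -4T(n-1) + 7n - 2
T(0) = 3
First-order linear with linear forcing.
Homogeneous solution: T_h(n) = A·(-4)^n.
Try particular T_p(n) = pn + q. Substituting:
  pn + q = -4(p(n-1) + q) + 7n - 2.
Matching the n-coefficient: p = -4p + 7 ⇒ p = \frac{7}{5}.
Matching constants: q = 4p - 4q - 2 ⇒ q = \frac{18}{25}.
General: T(n) = A·(-4)^n + \frac{7 n}{5} + \frac{18}{25}.
Apply T(0) = 3: A + \frac{18}{25} = 3 ⇒ A = \frac{57}{25}.
So T(n) = \frac{57 \left(-4\right)^{n}}{25} + \frac{7 n}{5} + \frac{18}{25}.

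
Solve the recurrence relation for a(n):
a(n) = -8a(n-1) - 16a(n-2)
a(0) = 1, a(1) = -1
Characteristic equation: x² + 8x + 16 = 0, which is (x - (-4))².
Repeated root r = -4.
General solution: a(n) = (A + Bn)·(-4)^n.
From a(0) = 1: A = 1.
From a(1) = -1: (A + B)·(-4) = -1 ⇒ B = - \frac{3}{4}.
So a(n) = \left(1 - \frac{3 n}{4}\right) \cdot (-4)^n.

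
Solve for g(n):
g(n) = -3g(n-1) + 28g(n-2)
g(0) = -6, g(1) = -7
Characteristic equation: x² + 3x - 28 = 0, which factors as (x - (4))(x - (-7)) = 0.
Roots r₁ = 4, r₂ = -7 (distinct).
General solution: g(n) = A·(4)^n + B·(-7)^n.
From g(0) = -6: A + B = -6.
From g(1) = -7: 4A - 7B = -7.
Solving: A = - \frac{49}{11}, B = - \frac{17}{11}.
So g(n) = - \frac{17 \left(-7\right)^{n}}{11} - \frac{49 \cdot 4^{n}}{11}.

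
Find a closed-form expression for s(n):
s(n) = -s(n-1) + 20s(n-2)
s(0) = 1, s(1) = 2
Characteristic equation: x² + x - 20 = 0, which factors as (x - (4))(x - (-5)) = 0.
Roots r₁ = 4, r₂ = -5 (distinct).
General solution: s(n) = A·(4)^n + B·(-5)^n.
From s(0) = 1: A + B = 1.
From s(1) = 2: 4A - 5B = 2.
Solving: A = \frac{7}{9}, B = \frac{2}{9}.
So s(n) = \frac{2 \left(-5\right)^{n}}{9} + \frac{7 \cdot 4^{n}}{9}.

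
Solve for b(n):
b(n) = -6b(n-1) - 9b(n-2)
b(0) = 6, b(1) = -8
Characteristic equation: x² + 6x + 9 = 0, which is (x - (-3))².
Repeated root r = -3.
General solution: b(n) = (A + Bn)·(-3)^n.
From b(0) = 6: A = 6.
From b(1) = -8: (A + B)·(-3) = -8 ⇒ B = - \frac{10}{3}.
So b(n) = \left(6 - \frac{10 n}{3}\right) \cdot (-3)^n.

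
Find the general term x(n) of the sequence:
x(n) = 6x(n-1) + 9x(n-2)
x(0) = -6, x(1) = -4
Characteristic equation: x² - 6x - 9 = 0.
Discriminant Δ = (6)² + 4·(9) = 72.
Roots r₁,₂ = (6 ± √72)/2, so r₁ = 3 + 3 \sqrt{2}, r₂ = 3 - 3 \sqrt{2}.
General solution: x(n) = A·r₁^n + B·r₂^n.
From the initial conditions, A + B = -6 and r₁A + r₂B = -4.
Since r₁ - r₂ = √72: A = (-4 - (-6)r₂)/√72 = -3 + \frac{7 \sqrt{2}}{6}, and B = -6 - A = -3 - \frac{7 \sqrt{2}}{6}.
So x(n) = \left(-3 + \frac{7 \sqrt{2}}{6}\right)\left(3 + 3 \sqrt{2}\right)^n + \left(-3 - \frac{7 \sqrt{2}}{6}\right)\left(3 - 3 \sqrt{2}\right)^n.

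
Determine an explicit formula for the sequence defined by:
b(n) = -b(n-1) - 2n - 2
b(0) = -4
First-order linear with linear forcing.
Homogeneous solution: b_h(n) = A·(-1)^n.
Try particular b_p(n) = pn + q. Substituting:
  pn + q = -(p(n-1) + q) - 2n - 2.
Matching the n-coefficient: p = -p - 2 ⇒ p = -1.
Matching constants: q = p - q - 2 ⇒ q = - \frac{3}{2}.
General: b(n) = A·(-1)^n - n - \frac{3}{2}.
Apply b(0) = -4: A - \frac{3}{2} = -4 ⇒ A = - \frac{5}{2}.
So b(n) = - \frac{5 \left(-1\right)^{n}}{2} - n - \frac{3}{2}.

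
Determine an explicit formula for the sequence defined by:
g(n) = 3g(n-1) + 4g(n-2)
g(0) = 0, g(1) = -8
Characteristic equation: x² - 3x - 4 = 0, which factors as (x - (-1))(x - (4)) = 0.
Roots r₁ = -1, r₂ = 4 (distinct).
General solution: g(n) = A·(-1)^n + B·(4)^n.
From g(0) = 0: A + B = 0.
From g(1) = -8: -A + 4B = -8.
Solving: A = \frac{8}{5}, B = - \frac{8}{5}.
So g(n) = \frac{8 \left(-1\right)^{n}}{5} - \frac{8 \cdot 4^{n}}{5}.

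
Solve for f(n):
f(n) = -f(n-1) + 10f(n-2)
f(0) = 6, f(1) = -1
Characteristic equation: x² + x - 10 = 0.
Discriminant Δ = (-1)² + 4·(10) = 41.
Roots r₁,₂ = (-1 ± √41)/2, so r₁ = - \frac{1}{2} + \frac{\sqrt{41}}{2}, r₂ = - \frac{\sqrt{41}}{2} - \frac{1}{2}.
General solution: f(n) = A·r₁^n + B·r₂^n.
From the initial conditions, A + B = 6 and r₁A + r₂B = -1.
Since r₁ - r₂ = √41: A = (-1 - (6)r₂)/√41 = \frac{2 \sqrt{41}}{41} + 3, and B = 6 - A = 3 - \frac{2 \sqrt{41}}{41}.
So f(n) = \left(\frac{2 \sqrt{41}}{41} + 3\right)\left(- \frac{1}{2} + \frac{\sqrt{41}}{2}\right)^n + \left(3 - \frac{2 \sqrt{41}}{41}\right)\left(- \frac{\sqrt{41}}{2} - \frac{1}{2}\right)^n.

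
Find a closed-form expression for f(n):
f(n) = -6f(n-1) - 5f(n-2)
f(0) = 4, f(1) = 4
Characteristic equation: x² + 6x + 5 = 0, which factors as (x - (-5))(x - (-1)) = 0.
Roots r₁ = -5, r₂ = -1 (distinct).
General solution: f(n) = A·(-5)^n + B·(-1)^n.
From f(0) = 4: A + B = 4.
From f(1) = 4: -5A - B = 4.
Solving: A = -2, B = 6.
So f(n) = 6 \left(-1\right)^{n} - 2 \left(-5\right)^{n}.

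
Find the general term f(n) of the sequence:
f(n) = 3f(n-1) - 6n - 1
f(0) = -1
First-order linear with linear forcing.
Homogeneous solution: f_h(n) = A·(3)^n.
Try particular f_p(n) = pn + q. Substituting:
  pn + q = 3(p(n-1) + q) - 6n - 1.
Matching the n-coefficient: p = 3p - 6 ⇒ p = 3.
Matching constants: q = -3p + 3q - 1 ⇒ q = 5.
General: f(n) = A·(3)^n + 3 n + 5.
Apply f(0) = -1: A + 5 = -1 ⇒ A = -6.
So f(n) = - 6 \cdot 3^{n} + 3 n + 5.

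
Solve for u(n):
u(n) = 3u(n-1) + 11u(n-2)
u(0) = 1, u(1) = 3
Characteristic equation: x² - 3x - 11 = 0.
Discriminant Δ = (3)² + 4·(11) = 53.
Roots r₁,₂ = (3 ± √53)/2, so r₁ = \frac{3}{2} + \frac{\sqrt{53}}{2}, r₂ = \frac{3}{2} - \frac{\sqrt{53}}{2}.
General solution: u(n) = A·r₁^n + B·r₂^n.
From the initial conditions, A + B = 1 and r₁A + r₂B = 3.
Since r₁ - r₂ = √53: A = (3 - (1)r₂)/√53 = \frac{3 \sqrt{53}}{106} + \frac{1}{2}, and B = 1 - A = \frac{1}{2} - \frac{3 \sqrt{53}}{106}.
So u(n) = \left(\frac{3 \sqrt{53}}{106} + \frac{1}{2}\right)\left(\frac{3}{2} + \frac{\sqrt{53}}{2}\right)^n + \left(\frac{1}{2} - \frac{3 \sqrt{53}}{106}\right)\left(\frac{3}{2} - \frac{\sqrt{53}}{2}\right)^n.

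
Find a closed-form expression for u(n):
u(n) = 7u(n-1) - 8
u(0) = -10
First-order linear non-homogeneous.
Homogeneous solution: u_h(n) = A·(7)^n.
Try constant particular solution u_p = K: K = 7K - 8 ⇒ K = \frac{4}{3}.
General: u(n) = A·(7)^n + \frac{4}{3}.
Apply u(0) = -10: A + \frac{4}{3} = -10 ⇒ A = - \frac{34}{3}.
So u(n) = \frac{4}{3} - \frac{34 \cdot 7^{n}}{3}.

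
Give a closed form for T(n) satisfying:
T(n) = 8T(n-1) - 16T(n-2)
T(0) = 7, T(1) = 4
Characteristic equation: x² - 8x + 16 = 0, which is (x - (4))².
Repeated root r = 4.
General solution: T(n) = (A + Bn)·(4)^n.
From T(0) = 7: A = 7.
From T(1) = 4: (A + B)·(4) = 4 ⇒ B = -6.
So T(n) = \left(7 - 6 n\right) \cdot (4)^n.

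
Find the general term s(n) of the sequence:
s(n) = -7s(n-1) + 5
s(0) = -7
First-order linear non-homogeneous.
Homogeneous solution: s_h(n) = A·(-7)^n.
Try constant particular solution s_p = K: K = -7K + 5 ⇒ K = \frac{5}{8}.
General: s(n) = A·(-7)^n + \frac{5}{8}.
Apply s(0) = -7: A + \frac{5}{8} = -7 ⇒ A = - \frac{61}{8}.
So s(n) = \frac{5}{8} - \frac{61 \left(-7\right)^{n}}{8}.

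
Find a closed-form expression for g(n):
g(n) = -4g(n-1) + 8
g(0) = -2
First-order linear non-homogeneous.
Homogeneous solution: g_h(n) = A·(-4)^n.
Try constant particular solution g_p = K: K = -4K + 8 ⇒ K = \frac{8}{5}.
General: g(n) = A·(-4)^n + \frac{8}{5}.
Apply g(0) = -2: A + \frac{8}{5} = -2 ⇒ A = - \frac{18}{5}.
So g(n) = \frac{8}{5} - \frac{18 \left(-4\right)^{n}}{5}.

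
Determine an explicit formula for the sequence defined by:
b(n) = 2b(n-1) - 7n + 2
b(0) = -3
First-order linear with linear forcing.
Homogeneous solution: b_h(n) = A·(2)^n.
Try particular b_p(n) = pn + q. Substituting:
  pn + q = 2(p(n-1) + q) - 7n + 2.
Matching the n-coefficient: p = 2p - 7 ⇒ p = 7.
Matching constants: q = -2p + 2q + 2 ⇒ q = 12.
General: b(n) = A·(2)^n + 7 n + 12.
Apply b(0) = -3: A + 12 = -3 ⇒ A = -15.
So b(n) = - 15 \cdot 2^{n} + 7 n + 12.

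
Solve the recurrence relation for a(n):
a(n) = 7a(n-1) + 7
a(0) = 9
First-order linear non-homogeneous.
Homogeneous solution: a_h(n) = A·(7)^n.
Try constant particular solution a_p = K: K = 7K + 7 ⇒ K = - \frac{7}{6}.
General: a(n) = A·(7)^n - \frac{7}{6}.
Apply a(0) = 9: A - \frac{7}{6} = 9 ⇒ A = \frac{61}{6}.
So a(n) = \frac{61 \cdot 7^{n}}{6} - \frac{7}{6}.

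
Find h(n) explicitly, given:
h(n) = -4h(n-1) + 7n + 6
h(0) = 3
First-order linear with linear forcing.
Homogeneous solution: h_h(n) = A·(-4)^n.
Try particular h_p(n) = pn + q. Substituting:
  pn + q = -4(p(n-1) + q) + 7n + 6.
Matching the n-coefficient: p = -4p + 7 ⇒ p = \frac{7}{5}.
Matching constants: q = 4p - 4q + 6 ⇒ q = \frac{58}{25}.
General: h(n) = A·(-4)^n + \frac{7 n}{5} + \frac{58}{25}.
Apply h(0) = 3: A + \frac{58}{25} = 3 ⇒ A = \frac{17}{25}.
So h(n) = \frac{17 \left(-4\right)^{n}}{25} + \frac{7 n}{5} + \frac{58}{25}.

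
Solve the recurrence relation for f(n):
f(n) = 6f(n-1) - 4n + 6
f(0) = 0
First-order linear with linear forcing.
Homogeneous solution: f_h(n) = A·(6)^n.
Try particular f_p(n) = pn + q. Substituting:
  pn + q = 6(p(n-1) + q) - 4n + 6.
Matching the n-coefficient: p = 6p - 4 ⇒ p = \frac{4}{5}.
Matching constants: q = -6p + 6q + 6 ⇒ q = - \frac{6}{25}.
General: f(n) = A·(6)^n + \frac{4 n}{5} - \frac{6}{25}.
Apply f(0) = 0: A - \frac{6}{25} = 0 ⇒ A = \frac{6}{25}.
So f(n) = \frac{6 \cdot 6^{n}}{25} + \frac{4 n}{5} - \frac{6}{25}.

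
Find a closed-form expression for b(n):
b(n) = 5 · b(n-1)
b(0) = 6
Pure geometric recurrence with ratio 5.
By induction b(n) = b(0) · (5)^n = 6 \cdot 5^{n}.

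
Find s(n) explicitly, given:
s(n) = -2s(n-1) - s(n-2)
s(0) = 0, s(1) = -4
Characteristic equation: x² + 2x + 1 = 0, which is (x - (-1))².
Repeated root r = -1.
General solution: s(n) = (A + Bn)·(-1)^n.
From s(0) = 0: A = 0.
From s(1) = -4: (A + B)·(-1) = -4 ⇒ B = 4.
So s(n) = \left(4 n\right) \cdot (-1)^n.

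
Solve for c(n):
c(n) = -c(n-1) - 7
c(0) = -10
First-order linear non-homogeneous.
Homogeneous solution: c_h(n) = A·(-1)^n.
Try constant particular solution c_p = K: K = -K - 7 ⇒ K = - \frac{7}{2}.
General: c(n) = A·(-1)^n - \frac{7}{2}.
Apply c(0) = -10: A - \frac{7}{2} = -10 ⇒ A = - \frac{13}{2}.
So c(n) = - \frac{13 \left(-1\right)^{n}}{2} - \frac{7}{2}.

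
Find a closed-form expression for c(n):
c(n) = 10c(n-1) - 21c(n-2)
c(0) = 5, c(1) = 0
Characteristic equation: x² - 10x + 21 = 0, which factors as (x - (7))(x - (3)) = 0.
Roots r₁ = 7, r₂ = 3 (distinct).
General solution: c(n) = A·(7)^n + B·(3)^n.
From c(0) = 5: A + B = 5.
From c(1) = 0: 7A + 3B = 0.
Solving: A = - \frac{15}{4}, B = \frac{35}{4}.
So c(n) = \frac{35 \cdot 3^{n}}{4} - \frac{15 \cdot 7^{n}}{4}.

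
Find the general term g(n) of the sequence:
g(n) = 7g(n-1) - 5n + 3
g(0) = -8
First-order linear with linear forcing.
Homogeneous solution: g_h(n) = A·(7)^n.
Try particular g_p(n) = pn + q. Substituting:
  pn + q = 7(p(n-1) + q) - 5n + 3.
Matching the n-coefficient: p = 7p - 5 ⇒ p = \frac{5}{6}.
Matching constants: q = -7p + 7q + 3 ⇒ q = \frac{17}{36}.
General: g(n) = A·(7)^n + \frac{5 n}{6} + \frac{17}{36}.
Apply g(0) = -8: A + \frac{17}{36} = -8 ⇒ A = - \frac{305}{36}.
So g(n) = - \frac{305 \cdot 7^{n}}{36} + \frac{5 n}{6} + \frac{17}{36}.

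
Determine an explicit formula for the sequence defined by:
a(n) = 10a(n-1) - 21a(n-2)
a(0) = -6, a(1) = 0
Characteristic equation: x² - 10x + 21 = 0, which factors as (x - (3))(x - (7)) = 0.
Roots r₁ = 3, r₂ = 7 (distinct).
General solution: a(n) = A·(3)^n + B·(7)^n.
From a(0) = -6: A + B = -6.
From a(1) = 0: 3A + 7B = 0.
Solving: A = - \frac{21}{2}, B = \frac{9}{2}.
So a(n) = - \frac{21 \cdot 3^{n}}{2} + \frac{9 \cdot 7^{n}}{2}.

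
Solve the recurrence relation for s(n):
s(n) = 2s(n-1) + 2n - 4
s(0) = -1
First-order linear with linear forcing.
Homogeneous solution: s_h(n) = A·(2)^n.
Try particular s_p(n) = pn + q. Substituting:
  pn + q = 2(p(n-1) + q) + 2n - 4.
Matching the n-coefficient: p = 2p + 2 ⇒ p = -2.
Matching constants: q = -2p + 2q - 4 ⇒ q = 0.
General: s(n) = A·(2)^n - 2 n + 0.
Apply s(0) = -1: A + 0 = -1 ⇒ A = -1.
So s(n) = - 2^{n} - 2 n.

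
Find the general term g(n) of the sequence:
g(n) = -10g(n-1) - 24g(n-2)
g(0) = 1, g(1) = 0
Characteristic equation: x² + 10x + 24 = 0, which factors as (x - (-6))(x - (-4)) = 0.
Roots r₁ = -6, r₂ = -4 (distinct).
General solution: g(n) = A·(-6)^n + B·(-4)^n.
From g(0) = 1: A + B = 1.
From g(1) = 0: -6A - 4B = 0.
Solving: A = -2, B = 3.
So g(n) = 3 \left(-4\right)^{n} - 2 \left(-6\right)^{n}.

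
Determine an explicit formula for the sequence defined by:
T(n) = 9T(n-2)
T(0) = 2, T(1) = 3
Characteristic equation: x² - 9 = 0, which factors as (x - (-3))(x - (3)) = 0.
Roots r₁ = -3, r₂ = 3 (distinct).
General solution: T(n) = A·(-3)^n + B·(3)^n.
From T(0) = 2: A + B = 2.
From T(1) = 3: -3A + 3B = 3.
Solving: A = \frac{1}{2}, B = \frac{3}{2}.
So T(n) = \frac{\left(-3\right)^{n}}{2} + \frac{3 \cdot 3^{n}}{2}.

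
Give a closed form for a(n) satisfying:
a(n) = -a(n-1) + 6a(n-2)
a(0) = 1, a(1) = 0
Characteristic equation: x² + x - 6 = 0, which factors as (x - (-3))(x - (2)) = 0.
Roots r₁ = -3, r₂ = 2 (distinct).
General solution: a(n) = A·(-3)^n + B·(2)^n.
From a(0) = 1: A + B = 1.
From a(1) = 0: -3A + 2B = 0.
Solving: A = \frac{2}{5}, B = \frac{3}{5}.
So a(n) = \frac{2 \left(-3\right)^{n}}{5} + \frac{3 \cdot 2^{n}}{5}.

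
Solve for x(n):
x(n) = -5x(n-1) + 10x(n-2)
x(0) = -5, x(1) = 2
Characteristic equation: x² + 5x - 10 = 0.
Discriminant Δ = (-5)² + 4·(10) = 65.
Roots r₁,₂ = (-5 ± √65)/2, so r₁ = - \frac{5}{2} + \frac{\sqrt{65}}{2}, r₂ = - \frac{\sqrt{65}}{2} - \frac{5}{2}.
General solution: x(n) = A·r₁^n + B·r₂^n.
From the initial conditions, A + B = -5 and r₁A + r₂B = 2.
Since r₁ - r₂ = √65: A = (2 - (-5)r₂)/√65 = - \frac{5}{2} - \frac{21 \sqrt{65}}{130}, and B = -5 - A = - \frac{5}{2} + \frac{21 \sqrt{65}}{130}.
So x(n) = \left(- \frac{5}{2} - \frac{21 \sqrt{65}}{130}\right)\left(- \frac{5}{2} + \frac{\sqrt{65}}{2}\right)^n + \left(- \frac{5}{2} + \frac{21 \sqrt{65}}{130}\right)\left(- \frac{\sqrt{65}}{2} - \frac{5}{2}\right)^n.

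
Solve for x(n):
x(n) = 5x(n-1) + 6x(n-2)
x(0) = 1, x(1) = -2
Characteristic equation: x² - 5x - 6 = 0, which factors as (x - (-1))(x - (6)) = 0.
Roots r₁ = -1, r₂ = 6 (distinct).
General solution: x(n) = A·(-1)^n + B·(6)^n.
From x(0) = 1: A + B = 1.
From x(1) = -2: -A + 6B = -2.
Solving: A = \frac{8}{7}, B = - \frac{1}{7}.
So x(n) = \frac{8 \left(-1\right)^{n}}{7} - \frac{6^{n}}{7}.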